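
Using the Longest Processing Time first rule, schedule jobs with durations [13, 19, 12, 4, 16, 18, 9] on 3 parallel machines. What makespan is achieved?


Sort jobs in decreasing order (LPT): [19, 18, 16, 13, 12, 9, 4]
Assign each job to the least loaded machine:
  Machine 1: jobs [19, 9, 4], load = 32
  Machine 2: jobs [18, 12], load = 30
  Machine 3: jobs [16, 13], load = 29
Makespan = max load = 32

32


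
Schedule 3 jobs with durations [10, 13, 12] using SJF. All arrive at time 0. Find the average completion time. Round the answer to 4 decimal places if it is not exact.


SJF order (ascending): [10, 12, 13]
Completion times:
  Job 1: burst=10, C=10
  Job 2: burst=12, C=22
  Job 3: burst=13, C=35
Average completion = 67/3 = 22.3333

22.3333


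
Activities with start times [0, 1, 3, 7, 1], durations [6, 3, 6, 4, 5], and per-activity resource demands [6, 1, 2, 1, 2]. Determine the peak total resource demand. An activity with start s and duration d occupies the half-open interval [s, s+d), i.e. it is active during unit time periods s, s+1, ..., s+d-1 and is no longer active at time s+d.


Each activity i is active on [start_i, start_i + duration_i).
Compute total resource usage per time slot:
  t=0: active resources = [6], total = 6
  t=1: active resources = [6, 1, 2], total = 9
  t=2: active resources = [6, 1, 2], total = 9
  t=3: active resources = [6, 1, 2, 2], total = 11
  t=4: active resources = [6, 2, 2], total = 10
  t=5: active resources = [6, 2, 2], total = 10
  t=6: active resources = [2], total = 2
  t=7: active resources = [2, 1], total = 3
  t=8: active resources = [2, 1], total = 3
  t=9: active resources = [1], total = 1
  t=10: active resources = [1], total = 1
Peak resource demand = 11

11


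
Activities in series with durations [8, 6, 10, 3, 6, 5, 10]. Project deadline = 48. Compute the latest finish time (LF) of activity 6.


LF(activity 6) = deadline - sum of successor durations
Successors: activities 7 through 7 with durations [10]
Sum of successor durations = 10
LF = 48 - 10 = 38

38


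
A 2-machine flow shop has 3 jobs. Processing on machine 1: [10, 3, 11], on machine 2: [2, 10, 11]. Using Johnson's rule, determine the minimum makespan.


Apply Johnson's rule:
  Group 1 (a <= b): [(2, 3, 10), (3, 11, 11)]
  Group 2 (a > b): [(1, 10, 2)]
Optimal job order: [2, 3, 1]
Schedule:
  Job 2: M1 done at 3, M2 done at 13
  Job 3: M1 done at 14, M2 done at 25
  Job 1: M1 done at 24, M2 done at 27
Makespan = 27

27


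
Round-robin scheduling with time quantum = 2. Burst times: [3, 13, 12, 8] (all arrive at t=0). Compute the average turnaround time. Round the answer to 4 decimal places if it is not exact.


Time quantum = 2
Execution trace:
  J1 runs 2 units, time = 2
  J2 runs 2 units, time = 4
  J3 runs 2 units, time = 6
  J4 runs 2 units, time = 8
  J1 runs 1 units, time = 9
  J2 runs 2 units, time = 11
  J3 runs 2 units, time = 13
  J4 runs 2 units, time = 15
  J2 runs 2 units, time = 17
  J3 runs 2 units, time = 19
  J4 runs 2 units, time = 21
  J2 runs 2 units, time = 23
  J3 runs 2 units, time = 25
  J4 runs 2 units, time = 27
  J2 runs 2 units, time = 29
  J3 runs 2 units, time = 31
  J2 runs 2 units, time = 33
  J3 runs 2 units, time = 35
  J2 runs 1 units, time = 36
Finish times: [9, 36, 35, 27]
Average turnaround = 107/4 = 26.75

26.75


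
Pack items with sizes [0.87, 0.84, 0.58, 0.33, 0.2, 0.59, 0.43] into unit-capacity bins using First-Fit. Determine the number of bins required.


Place items sequentially using First-Fit:
  Item 0.87 -> new Bin 1
  Item 0.84 -> new Bin 2
  Item 0.58 -> new Bin 3
  Item 0.33 -> Bin 3 (now 0.91)
  Item 0.2 -> new Bin 4
  Item 0.59 -> Bin 4 (now 0.79)
  Item 0.43 -> new Bin 5
Total bins used = 5

5


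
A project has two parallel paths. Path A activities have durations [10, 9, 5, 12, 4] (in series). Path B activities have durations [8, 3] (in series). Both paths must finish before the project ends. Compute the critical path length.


Path A total = 10 + 9 + 5 + 12 + 4 = 40
Path B total = 8 + 3 = 11
Critical path = longest path = max(40, 11) = 40

40


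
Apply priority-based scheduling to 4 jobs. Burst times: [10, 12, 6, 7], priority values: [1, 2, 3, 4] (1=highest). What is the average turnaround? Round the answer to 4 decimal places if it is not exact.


Sort by priority (ascending = highest first):
Order: [(1, 10), (2, 12), (3, 6), (4, 7)]
Completion times:
  Priority 1, burst=10, C=10
  Priority 2, burst=12, C=22
  Priority 3, burst=6, C=28
  Priority 4, burst=7, C=35
Average turnaround = 95/4 = 23.75

23.75


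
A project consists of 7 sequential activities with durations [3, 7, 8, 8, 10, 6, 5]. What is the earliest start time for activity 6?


Activity 6 starts after activities 1 through 5 complete.
Predecessor durations: [3, 7, 8, 8, 10]
ES = 3 + 7 + 8 + 8 + 10 = 36

36


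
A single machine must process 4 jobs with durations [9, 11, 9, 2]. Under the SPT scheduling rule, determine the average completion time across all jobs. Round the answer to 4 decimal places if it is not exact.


Sort jobs by processing time (SPT order): [2, 9, 9, 11]
Compute completion times sequentially:
  Job 1: processing = 2, completes at 2
  Job 2: processing = 9, completes at 11
  Job 3: processing = 9, completes at 20
  Job 4: processing = 11, completes at 31
Sum of completion times = 64
Average completion time = 64/4 = 16.0

16.0


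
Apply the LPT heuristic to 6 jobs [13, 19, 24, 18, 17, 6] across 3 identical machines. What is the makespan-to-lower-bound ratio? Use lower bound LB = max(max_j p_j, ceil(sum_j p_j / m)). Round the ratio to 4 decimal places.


LPT order: [24, 19, 18, 17, 13, 6]
Machine loads after assignment: [30, 32, 35]
LPT makespan = 35
Lower bound = max(max_job, ceil(total/3)) = max(24, 33) = 33
Ratio = 35 / 33 = 1.0606

1.0606


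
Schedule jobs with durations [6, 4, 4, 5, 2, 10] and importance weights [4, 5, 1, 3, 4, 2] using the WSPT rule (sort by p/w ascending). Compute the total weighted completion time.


Compute p/w ratios and sort ascending (WSPT): [(2, 4), (4, 5), (6, 4), (5, 3), (4, 1), (10, 2)]
Compute weighted completion times:
  Job (p=2,w=4): C=2, w*C=4*2=8
  Job (p=4,w=5): C=6, w*C=5*6=30
  Job (p=6,w=4): C=12, w*C=4*12=48
  Job (p=5,w=3): C=17, w*C=3*17=51
  Job (p=4,w=1): C=21, w*C=1*21=21
  Job (p=10,w=2): C=31, w*C=2*31=62
Total weighted completion time = 220

220


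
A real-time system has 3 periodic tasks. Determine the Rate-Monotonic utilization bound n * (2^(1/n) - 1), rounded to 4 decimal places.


Compute 2^(1/3) = 1.2599210499
Subtract 1: 1.2599210499 - 1 = 0.2599210499
Multiply by n: 3 * 0.2599210499 = 0.7797631497
Round to 4 dp: 0.7798

0.7798


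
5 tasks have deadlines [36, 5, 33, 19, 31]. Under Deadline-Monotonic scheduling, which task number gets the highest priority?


Sort tasks by relative deadline (ascending):
  Task 2: deadline = 5
  Task 4: deadline = 19
  Task 5: deadline = 31
  Task 3: deadline = 33
  Task 1: deadline = 36
Priority order (highest first): [2, 4, 5, 3, 1]
Highest priority task = 2

2


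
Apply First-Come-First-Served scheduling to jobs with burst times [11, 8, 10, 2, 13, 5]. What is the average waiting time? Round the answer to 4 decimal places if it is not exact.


FCFS order (as given): [11, 8, 10, 2, 13, 5]
Waiting times:
  Job 1: wait = 0
  Job 2: wait = 11
  Job 3: wait = 19
  Job 4: wait = 29
  Job 5: wait = 31
  Job 6: wait = 44
Sum of waiting times = 134
Average waiting time = 134/6 = 22.3333

22.3333


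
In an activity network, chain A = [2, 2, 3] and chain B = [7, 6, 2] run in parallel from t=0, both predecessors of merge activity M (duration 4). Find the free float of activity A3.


ES(A3) = sum of predecessors on chain A = 4
EF(A3) = ES + duration = 4 + 3 = 7
Successor of A3 is M. ES(M) = max(sum(A), sum(B)) = max(7, 15) = 15
Free float = ES(successor) - EF(current) = 15 - 7 = 8

8


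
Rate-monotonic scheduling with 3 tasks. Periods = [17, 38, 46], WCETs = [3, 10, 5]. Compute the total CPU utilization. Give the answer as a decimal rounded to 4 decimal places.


Compute individual utilizations (exact fractions):
  Task 1: C/T = 3/17 (approx. 0.1765)
  Task 2: C/T = 10/38 = 5/19 (approx. 0.2632)
  Task 3: C/T = 5/46 (approx. 0.1087)
Total utilization U = 3/17 + 5/19 + 5/46 = 8147/14858
Rounded to 4 decimal places: U = 0.5483
RM (Liu & Layland) bound for 3 tasks = 0.779763; compare with U = 8147/14858 (approx. 0.548324)
U <= bound, so schedulable by RM sufficient condition.

0.5483


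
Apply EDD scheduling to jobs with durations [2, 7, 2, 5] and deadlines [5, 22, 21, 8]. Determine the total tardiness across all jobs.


Sort by due date (EDD order): [(2, 5), (5, 8), (2, 21), (7, 22)]
Compute completion times and tardiness:
  Job 1: p=2, d=5, C=2, tardiness=max(0,2-5)=0
  Job 2: p=5, d=8, C=7, tardiness=max(0,7-8)=0
  Job 3: p=2, d=21, C=9, tardiness=max(0,9-21)=0
  Job 4: p=7, d=22, C=16, tardiness=max(0,16-22)=0
Total tardiness = 0

0


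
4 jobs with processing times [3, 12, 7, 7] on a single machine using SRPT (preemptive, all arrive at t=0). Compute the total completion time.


Since all jobs arrive at t=0, SRPT equals SPT ordering.
SPT order: [3, 7, 7, 12]
Completion times:
  Job 1: p=3, C=3
  Job 2: p=7, C=10
  Job 3: p=7, C=17
  Job 4: p=12, C=29
Total completion time = 3 + 10 + 17 + 29 = 59

59


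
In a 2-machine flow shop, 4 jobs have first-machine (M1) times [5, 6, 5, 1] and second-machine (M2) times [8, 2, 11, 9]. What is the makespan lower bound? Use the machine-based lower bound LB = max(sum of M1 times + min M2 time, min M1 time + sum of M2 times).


LB1 = sum(M1 times) + min(M2 times) = 17 + 2 = 19
LB2 = min(M1 times) + sum(M2 times) = 1 + 30 = 31
Lower bound = max(LB1, LB2) = max(19, 31) = 31

31


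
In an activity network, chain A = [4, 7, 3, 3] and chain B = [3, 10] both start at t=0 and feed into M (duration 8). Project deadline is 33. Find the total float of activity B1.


Forward pass: ES(B1) = sum of predecessors on chain B = 0
EF = ES + duration = 0 + 3 = 3
Backward pass: LF(M) = deadline = 33; LS(M) = 33 - 8 = 25
LF(B1) = LS(M) - sum(successors on chain B) = 25 - 10 = 15
LS = LF - duration = 15 - 3 = 12
Total float = LS - ES = 12 - 0 = 12

12


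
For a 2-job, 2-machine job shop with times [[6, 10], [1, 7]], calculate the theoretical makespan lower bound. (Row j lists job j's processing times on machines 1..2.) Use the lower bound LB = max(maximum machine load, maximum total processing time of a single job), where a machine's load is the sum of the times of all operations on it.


Machine loads:
  Machine 1: 6 + 1 = 7
  Machine 2: 10 + 7 = 17
Max machine load = 17
Job totals:
  Job 1: 16
  Job 2: 8
Max job total = 16
Lower bound = max(17, 16) = 17

17


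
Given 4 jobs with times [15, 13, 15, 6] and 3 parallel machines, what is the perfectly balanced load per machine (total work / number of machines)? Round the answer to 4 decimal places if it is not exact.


Total processing time = 15 + 13 + 15 + 6 = 49
Number of machines = 3
Ideal balanced load = 49 / 3 = 16.3333

16.3333


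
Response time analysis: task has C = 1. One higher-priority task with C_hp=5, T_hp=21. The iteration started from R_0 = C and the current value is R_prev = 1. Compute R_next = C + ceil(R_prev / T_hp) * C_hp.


R_next = C + ceil(R_prev / T_hp) * C_hp
ceil(1 / 21) = ceil(0.0476) = 1
Interference = 1 * 5 = 5
R_next = 1 + 5 = 6

6


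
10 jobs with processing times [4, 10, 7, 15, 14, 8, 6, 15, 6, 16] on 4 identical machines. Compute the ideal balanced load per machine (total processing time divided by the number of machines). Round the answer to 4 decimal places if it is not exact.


Total processing time = 4 + 10 + 7 + 15 + 14 + 8 + 6 + 15 + 6 + 16 = 101
Number of machines = 4
Ideal balanced load = 101 / 4 = 25.25

25.25


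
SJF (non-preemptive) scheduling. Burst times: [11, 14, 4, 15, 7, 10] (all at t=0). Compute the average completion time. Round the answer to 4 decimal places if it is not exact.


SJF order (ascending): [4, 7, 10, 11, 14, 15]
Completion times:
  Job 1: burst=4, C=4
  Job 2: burst=7, C=11
  Job 3: burst=10, C=21
  Job 4: burst=11, C=32
  Job 5: burst=14, C=46
  Job 6: burst=15, C=61
Average completion = 175/6 = 29.1667

29.1667


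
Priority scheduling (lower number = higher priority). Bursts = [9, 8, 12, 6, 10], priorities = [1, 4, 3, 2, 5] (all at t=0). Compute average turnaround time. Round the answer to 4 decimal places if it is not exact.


Sort by priority (ascending = highest first):
Order: [(1, 9), (2, 6), (3, 12), (4, 8), (5, 10)]
Completion times:
  Priority 1, burst=9, C=9
  Priority 2, burst=6, C=15
  Priority 3, burst=12, C=27
  Priority 4, burst=8, C=35
  Priority 5, burst=10, C=45
Average turnaround = 131/5 = 26.2

26.2


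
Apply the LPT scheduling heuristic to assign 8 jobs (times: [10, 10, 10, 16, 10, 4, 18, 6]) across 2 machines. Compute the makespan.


Sort jobs in decreasing order (LPT): [18, 16, 10, 10, 10, 10, 6, 4]
Assign each job to the least loaded machine:
  Machine 1: jobs [18, 10, 10, 4], load = 42
  Machine 2: jobs [16, 10, 10, 6], load = 42
Makespan = max load = 42

42


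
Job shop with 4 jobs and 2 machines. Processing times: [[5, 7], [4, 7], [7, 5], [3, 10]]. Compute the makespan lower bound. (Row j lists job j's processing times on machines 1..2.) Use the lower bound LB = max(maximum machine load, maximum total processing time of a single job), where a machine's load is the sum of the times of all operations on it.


Machine loads:
  Machine 1: 5 + 4 + 7 + 3 = 19
  Machine 2: 7 + 7 + 5 + 10 = 29
Max machine load = 29
Job totals:
  Job 1: 12
  Job 2: 11
  Job 3: 12
  Job 4: 13
Max job total = 13
Lower bound = max(29, 13) = 29

29


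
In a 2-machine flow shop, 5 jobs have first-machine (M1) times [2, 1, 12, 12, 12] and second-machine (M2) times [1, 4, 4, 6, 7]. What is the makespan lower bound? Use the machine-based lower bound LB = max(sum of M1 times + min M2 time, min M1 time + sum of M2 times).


LB1 = sum(M1 times) + min(M2 times) = 39 + 1 = 40
LB2 = min(M1 times) + sum(M2 times) = 1 + 22 = 23
Lower bound = max(LB1, LB2) = max(40, 23) = 40

40


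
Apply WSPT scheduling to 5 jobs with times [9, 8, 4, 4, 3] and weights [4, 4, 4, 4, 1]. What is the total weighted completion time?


Compute p/w ratios and sort ascending (WSPT): [(4, 4), (4, 4), (8, 4), (9, 4), (3, 1)]
Compute weighted completion times:
  Job (p=4,w=4): C=4, w*C=4*4=16
  Job (p=4,w=4): C=8, w*C=4*8=32
  Job (p=8,w=4): C=16, w*C=4*16=64
  Job (p=9,w=4): C=25, w*C=4*25=100
  Job (p=3,w=1): C=28, w*C=1*28=28
Total weighted completion time = 240

240


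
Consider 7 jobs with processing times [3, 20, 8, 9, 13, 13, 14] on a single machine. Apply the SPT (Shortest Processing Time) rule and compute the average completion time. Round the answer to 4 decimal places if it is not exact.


Sort jobs by processing time (SPT order): [3, 8, 9, 13, 13, 14, 20]
Compute completion times sequentially:
  Job 1: processing = 3, completes at 3
  Job 2: processing = 8, completes at 11
  Job 3: processing = 9, completes at 20
  Job 4: processing = 13, completes at 33
  Job 5: processing = 13, completes at 46
  Job 6: processing = 14, completes at 60
  Job 7: processing = 20, completes at 80
Sum of completion times = 253
Average completion time = 253/7 = 36.1429

36.1429


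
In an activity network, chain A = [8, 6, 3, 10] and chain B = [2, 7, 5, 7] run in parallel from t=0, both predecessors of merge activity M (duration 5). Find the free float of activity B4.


ES(B4) = sum of predecessors on chain B = 14
EF(B4) = ES + duration = 14 + 7 = 21
Successor of B4 is M. ES(M) = max(sum(A), sum(B)) = max(27, 21) = 27
Free float = ES(successor) - EF(current) = 27 - 21 = 6

6


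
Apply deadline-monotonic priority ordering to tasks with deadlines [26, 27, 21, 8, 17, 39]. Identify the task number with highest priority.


Sort tasks by relative deadline (ascending):
  Task 4: deadline = 8
  Task 5: deadline = 17
  Task 3: deadline = 21
  Task 1: deadline = 26
  Task 2: deadline = 27
  Task 6: deadline = 39
Priority order (highest first): [4, 5, 3, 1, 2, 6]
Highest priority task = 4

4


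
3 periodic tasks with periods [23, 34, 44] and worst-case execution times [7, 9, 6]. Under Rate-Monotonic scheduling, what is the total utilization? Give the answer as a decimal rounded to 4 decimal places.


Compute individual utilizations (exact fractions):
  Task 1: C/T = 7/23 (approx. 0.3043)
  Task 2: C/T = 9/34 (approx. 0.2647)
  Task 3: C/T = 6/44 = 3/22 (approx. 0.1364)
Total utilization U = 7/23 + 9/34 + 3/22 = 3034/4301
Rounded to 4 decimal places: U = 0.7054
RM (Liu & Layland) bound for 3 tasks = 0.779763; compare with U = 3034/4301 (approx. 0.705417)
U <= bound, so schedulable by RM sufficient condition.

0.7054


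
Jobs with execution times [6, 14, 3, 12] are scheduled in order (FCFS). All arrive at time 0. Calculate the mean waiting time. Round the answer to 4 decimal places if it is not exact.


FCFS order (as given): [6, 14, 3, 12]
Waiting times:
  Job 1: wait = 0
  Job 2: wait = 6
  Job 3: wait = 20
  Job 4: wait = 23
Sum of waiting times = 49
Average waiting time = 49/4 = 12.25

12.25


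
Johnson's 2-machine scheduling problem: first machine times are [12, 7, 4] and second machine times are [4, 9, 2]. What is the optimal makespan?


Apply Johnson's rule:
  Group 1 (a <= b): [(2, 7, 9)]
  Group 2 (a > b): [(1, 12, 4), (3, 4, 2)]
Optimal job order: [2, 1, 3]
Schedule:
  Job 2: M1 done at 7, M2 done at 16
  Job 1: M1 done at 19, M2 done at 23
  Job 3: M1 done at 23, M2 done at 25
Makespan = 25

25


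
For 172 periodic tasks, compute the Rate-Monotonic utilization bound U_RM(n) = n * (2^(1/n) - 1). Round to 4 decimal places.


Compute 2^(1/172) = 1.0040380565
Subtract 1: 1.0040380565 - 1 = 0.0040380565
Multiply by n: 172 * 0.0040380565 = 0.6945457180
Round to 4 dp: 0.6945

0.6945


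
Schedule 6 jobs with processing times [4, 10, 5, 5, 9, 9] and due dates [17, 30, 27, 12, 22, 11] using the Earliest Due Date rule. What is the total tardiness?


Sort by due date (EDD order): [(9, 11), (5, 12), (4, 17), (9, 22), (5, 27), (10, 30)]
Compute completion times and tardiness:
  Job 1: p=9, d=11, C=9, tardiness=max(0,9-11)=0
  Job 2: p=5, d=12, C=14, tardiness=max(0,14-12)=2
  Job 3: p=4, d=17, C=18, tardiness=max(0,18-17)=1
  Job 4: p=9, d=22, C=27, tardiness=max(0,27-22)=5
  Job 5: p=5, d=27, C=32, tardiness=max(0,32-27)=5
  Job 6: p=10, d=30, C=42, tardiness=max(0,42-30)=12
Total tardiness = 25

25


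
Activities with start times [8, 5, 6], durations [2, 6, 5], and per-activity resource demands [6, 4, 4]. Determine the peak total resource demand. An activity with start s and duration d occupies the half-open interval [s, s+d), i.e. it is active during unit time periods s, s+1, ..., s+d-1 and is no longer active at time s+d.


Each activity i is active on [start_i, start_i + duration_i).
Compute total resource usage per time slot:
  t=0: active resources = [], total = 0
  t=1: active resources = [], total = 0
  t=2: active resources = [], total = 0
  t=3: active resources = [], total = 0
  t=4: active resources = [], total = 0
  t=5: active resources = [4], total = 4
  t=6: active resources = [4, 4], total = 8
  t=7: active resources = [4, 4], total = 8
  t=8: active resources = [6, 4, 4], total = 14
  t=9: active resources = [6, 4, 4], total = 14
  t=10: active resources = [4, 4], total = 8
Peak resource demand = 14

14


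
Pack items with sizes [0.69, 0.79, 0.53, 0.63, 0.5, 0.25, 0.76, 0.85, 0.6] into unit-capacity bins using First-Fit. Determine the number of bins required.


Place items sequentially using First-Fit:
  Item 0.69 -> new Bin 1
  Item 0.79 -> new Bin 2
  Item 0.53 -> new Bin 3
  Item 0.63 -> new Bin 4
  Item 0.5 -> new Bin 5
  Item 0.25 -> Bin 1 (now 0.94)
  Item 0.76 -> new Bin 6
  Item 0.85 -> new Bin 7
  Item 0.6 -> new Bin 8
Total bins used = 8

8


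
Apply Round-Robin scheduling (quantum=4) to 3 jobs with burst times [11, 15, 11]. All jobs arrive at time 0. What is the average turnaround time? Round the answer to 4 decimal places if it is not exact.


Time quantum = 4
Execution trace:
  J1 runs 4 units, time = 4
  J2 runs 4 units, time = 8
  J3 runs 4 units, time = 12
  J1 runs 4 units, time = 16
  J2 runs 4 units, time = 20
  J3 runs 4 units, time = 24
  J1 runs 3 units, time = 27
  J2 runs 4 units, time = 31
  J3 runs 3 units, time = 34
  J2 runs 3 units, time = 37
Finish times: [27, 37, 34]
Average turnaround = 98/3 = 32.6667

32.6667


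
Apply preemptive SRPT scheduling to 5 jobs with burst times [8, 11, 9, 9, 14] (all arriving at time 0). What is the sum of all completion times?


Since all jobs arrive at t=0, SRPT equals SPT ordering.
SPT order: [8, 9, 9, 11, 14]
Completion times:
  Job 1: p=8, C=8
  Job 2: p=9, C=17
  Job 3: p=9, C=26
  Job 4: p=11, C=37
  Job 5: p=14, C=51
Total completion time = 8 + 17 + 26 + 37 + 51 = 139

139


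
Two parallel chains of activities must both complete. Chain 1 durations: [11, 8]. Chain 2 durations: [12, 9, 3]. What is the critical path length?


Path A total = 11 + 8 = 19
Path B total = 12 + 9 + 3 = 24
Critical path = longest path = max(19, 24) = 24

24


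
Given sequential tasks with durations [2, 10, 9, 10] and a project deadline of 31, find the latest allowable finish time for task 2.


LF(activity 2) = deadline - sum of successor durations
Successors: activities 3 through 4 with durations [9, 10]
Sum of successor durations = 19
LF = 31 - 19 = 12

12


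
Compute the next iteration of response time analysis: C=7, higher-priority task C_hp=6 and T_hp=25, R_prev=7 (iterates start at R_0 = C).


R_next = C + ceil(R_prev / T_hp) * C_hp
ceil(7 / 25) = ceil(0.28) = 1
Interference = 1 * 6 = 6
R_next = 7 + 6 = 13

13


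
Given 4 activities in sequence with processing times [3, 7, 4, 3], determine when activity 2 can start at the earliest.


Activity 2 starts after activities 1 through 1 complete.
Predecessor durations: [3]
ES = 3 = 3

3


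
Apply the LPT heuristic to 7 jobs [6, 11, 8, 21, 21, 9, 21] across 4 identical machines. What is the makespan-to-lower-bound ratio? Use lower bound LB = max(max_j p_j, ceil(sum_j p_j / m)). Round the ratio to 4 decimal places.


LPT order: [21, 21, 21, 11, 9, 8, 6]
Machine loads after assignment: [27, 21, 21, 28]
LPT makespan = 28
Lower bound = max(max_job, ceil(total/4)) = max(21, 25) = 25
Ratio = 28 / 25 = 1.12

1.12


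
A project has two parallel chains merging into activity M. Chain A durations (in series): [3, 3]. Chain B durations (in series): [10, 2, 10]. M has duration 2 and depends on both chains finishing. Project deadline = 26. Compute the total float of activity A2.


Forward pass: ES(A2) = sum of predecessors on chain A = 3
EF = ES + duration = 3 + 3 = 6
Backward pass: LF(M) = deadline = 26; LS(M) = 26 - 2 = 24
LF(A2) = LS(M) - sum(successors on chain A) = 24 - 0 = 24
LS = LF - duration = 24 - 3 = 21
Total float = LS - ES = 21 - 3 = 18

18


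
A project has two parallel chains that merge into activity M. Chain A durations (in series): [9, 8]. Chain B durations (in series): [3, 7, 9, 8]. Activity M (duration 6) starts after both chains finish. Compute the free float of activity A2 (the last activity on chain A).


ES(A2) = sum of predecessors on chain A = 9
EF(A2) = ES + duration = 9 + 8 = 17
Successor of A2 is M. ES(M) = max(sum(A), sum(B)) = max(17, 27) = 27
Free float = ES(successor) - EF(current) = 27 - 17 = 10

10


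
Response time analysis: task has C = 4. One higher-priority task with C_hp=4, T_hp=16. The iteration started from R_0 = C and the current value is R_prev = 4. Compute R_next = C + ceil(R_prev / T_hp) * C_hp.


R_next = C + ceil(R_prev / T_hp) * C_hp
ceil(4 / 16) = ceil(0.25) = 1
Interference = 1 * 4 = 4
R_next = 4 + 4 = 8

8


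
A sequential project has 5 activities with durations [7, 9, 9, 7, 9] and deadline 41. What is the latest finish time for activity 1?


LF(activity 1) = deadline - sum of successor durations
Successors: activities 2 through 5 with durations [9, 9, 7, 9]
Sum of successor durations = 34
LF = 41 - 34 = 7

7


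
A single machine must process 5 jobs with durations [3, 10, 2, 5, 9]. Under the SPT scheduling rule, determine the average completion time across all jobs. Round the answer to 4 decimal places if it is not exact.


Sort jobs by processing time (SPT order): [2, 3, 5, 9, 10]
Compute completion times sequentially:
  Job 1: processing = 2, completes at 2
  Job 2: processing = 3, completes at 5
  Job 3: processing = 5, completes at 10
  Job 4: processing = 9, completes at 19
  Job 5: processing = 10, completes at 29
Sum of completion times = 65
Average completion time = 65/5 = 13.0

13.0


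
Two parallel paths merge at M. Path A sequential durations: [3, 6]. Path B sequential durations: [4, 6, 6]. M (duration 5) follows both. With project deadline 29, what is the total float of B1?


Forward pass: ES(B1) = sum of predecessors on chain B = 0
EF = ES + duration = 0 + 4 = 4
Backward pass: LF(M) = deadline = 29; LS(M) = 29 - 5 = 24
LF(B1) = LS(M) - sum(successors on chain B) = 24 - 12 = 12
LS = LF - duration = 12 - 4 = 8
Total float = LS - ES = 8 - 0 = 8

8


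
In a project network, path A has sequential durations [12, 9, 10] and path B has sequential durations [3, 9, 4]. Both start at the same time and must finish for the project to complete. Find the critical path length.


Path A total = 12 + 9 + 10 = 31
Path B total = 3 + 9 + 4 = 16
Critical path = longest path = max(31, 16) = 31

31


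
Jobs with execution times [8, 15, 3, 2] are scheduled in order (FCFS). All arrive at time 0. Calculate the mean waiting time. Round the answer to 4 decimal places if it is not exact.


FCFS order (as given): [8, 15, 3, 2]
Waiting times:
  Job 1: wait = 0
  Job 2: wait = 8
  Job 3: wait = 23
  Job 4: wait = 26
Sum of waiting times = 57
Average waiting time = 57/4 = 14.25

14.25


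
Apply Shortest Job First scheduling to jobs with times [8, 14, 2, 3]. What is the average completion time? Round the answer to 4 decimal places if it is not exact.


SJF order (ascending): [2, 3, 8, 14]
Completion times:
  Job 1: burst=2, C=2
  Job 2: burst=3, C=5
  Job 3: burst=8, C=13
  Job 4: burst=14, C=27
Average completion = 47/4 = 11.75

11.75


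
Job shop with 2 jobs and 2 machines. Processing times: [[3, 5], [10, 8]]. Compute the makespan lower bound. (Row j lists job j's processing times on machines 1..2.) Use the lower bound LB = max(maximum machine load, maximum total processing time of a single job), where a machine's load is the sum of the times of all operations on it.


Machine loads:
  Machine 1: 3 + 10 = 13
  Machine 2: 5 + 8 = 13
Max machine load = 13
Job totals:
  Job 1: 8
  Job 2: 18
Max job total = 18
Lower bound = max(13, 18) = 18

18


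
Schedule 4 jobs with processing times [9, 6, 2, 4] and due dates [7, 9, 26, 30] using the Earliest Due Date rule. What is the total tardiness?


Sort by due date (EDD order): [(9, 7), (6, 9), (2, 26), (4, 30)]
Compute completion times and tardiness:
  Job 1: p=9, d=7, C=9, tardiness=max(0,9-7)=2
  Job 2: p=6, d=9, C=15, tardiness=max(0,15-9)=6
  Job 3: p=2, d=26, C=17, tardiness=max(0,17-26)=0
  Job 4: p=4, d=30, C=21, tardiness=max(0,21-30)=0
Total tardiness = 8

8


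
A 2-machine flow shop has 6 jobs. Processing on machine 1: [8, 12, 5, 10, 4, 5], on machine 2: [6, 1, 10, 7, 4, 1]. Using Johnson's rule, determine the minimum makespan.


Apply Johnson's rule:
  Group 1 (a <= b): [(5, 4, 4), (3, 5, 10)]
  Group 2 (a > b): [(4, 10, 7), (1, 8, 6), (2, 12, 1), (6, 5, 1)]
Optimal job order: [5, 3, 4, 1, 2, 6]
Schedule:
  Job 5: M1 done at 4, M2 done at 8
  Job 3: M1 done at 9, M2 done at 19
  Job 4: M1 done at 19, M2 done at 26
  Job 1: M1 done at 27, M2 done at 33
  Job 2: M1 done at 39, M2 done at 40
  Job 6: M1 done at 44, M2 done at 45
Makespan = 45

45


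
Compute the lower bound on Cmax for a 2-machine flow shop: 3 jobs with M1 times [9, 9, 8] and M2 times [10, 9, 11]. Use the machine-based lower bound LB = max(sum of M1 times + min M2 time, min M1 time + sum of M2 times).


LB1 = sum(M1 times) + min(M2 times) = 26 + 9 = 35
LB2 = min(M1 times) + sum(M2 times) = 8 + 30 = 38
Lower bound = max(LB1, LB2) = max(35, 38) = 38

38


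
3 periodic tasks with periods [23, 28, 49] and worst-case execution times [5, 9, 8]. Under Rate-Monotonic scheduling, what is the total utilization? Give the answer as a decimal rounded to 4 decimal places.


Compute individual utilizations (exact fractions):
  Task 1: C/T = 5/23 (approx. 0.2174)
  Task 2: C/T = 9/28 (approx. 0.3214)
  Task 3: C/T = 8/49 (approx. 0.1633)
Total utilization U = 5/23 + 9/28 + 8/49 = 3165/4508
Rounded to 4 decimal places: U = 0.7021
RM (Liu & Layland) bound for 3 tasks = 0.779763; compare with U = 3165/4508 (approx. 0.702085)
U <= bound, so schedulable by RM sufficient condition.

0.7021


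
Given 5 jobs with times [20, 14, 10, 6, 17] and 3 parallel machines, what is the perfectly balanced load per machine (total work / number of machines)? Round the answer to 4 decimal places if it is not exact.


Total processing time = 20 + 14 + 10 + 6 + 17 = 67
Number of machines = 3
Ideal balanced load = 67 / 3 = 22.3333

22.3333


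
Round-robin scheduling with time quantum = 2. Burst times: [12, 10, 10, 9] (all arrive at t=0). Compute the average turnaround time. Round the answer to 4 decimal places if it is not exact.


Time quantum = 2
Execution trace:
  J1 runs 2 units, time = 2
  J2 runs 2 units, time = 4
  J3 runs 2 units, time = 6
  J4 runs 2 units, time = 8
  J1 runs 2 units, time = 10
  J2 runs 2 units, time = 12
  J3 runs 2 units, time = 14
  J4 runs 2 units, time = 16
  J1 runs 2 units, time = 18
  J2 runs 2 units, time = 20
  J3 runs 2 units, time = 22
  J4 runs 2 units, time = 24
  J1 runs 2 units, time = 26
  J2 runs 2 units, time = 28
  J3 runs 2 units, time = 30
  J4 runs 2 units, time = 32
  J1 runs 2 units, time = 34
  J2 runs 2 units, time = 36
  J3 runs 2 units, time = 38
  J4 runs 1 units, time = 39
  J1 runs 2 units, time = 41
Finish times: [41, 36, 38, 39]
Average turnaround = 154/4 = 38.5

38.5


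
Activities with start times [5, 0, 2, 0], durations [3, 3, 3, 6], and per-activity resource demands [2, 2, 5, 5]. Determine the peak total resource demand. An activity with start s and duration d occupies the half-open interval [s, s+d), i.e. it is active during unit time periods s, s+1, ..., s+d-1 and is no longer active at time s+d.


Each activity i is active on [start_i, start_i + duration_i).
Compute total resource usage per time slot:
  t=0: active resources = [2, 5], total = 7
  t=1: active resources = [2, 5], total = 7
  t=2: active resources = [2, 5, 5], total = 12
  t=3: active resources = [5, 5], total = 10
  t=4: active resources = [5, 5], total = 10
  t=5: active resources = [2, 5], total = 7
  t=6: active resources = [2], total = 2
  t=7: active resources = [2], total = 2
Peak resource demand = 12

12


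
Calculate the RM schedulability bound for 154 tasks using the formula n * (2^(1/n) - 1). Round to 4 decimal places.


Compute 2^(1/154) = 1.0045111002
Subtract 1: 1.0045111002 - 1 = 0.0045111002
Multiply by n: 154 * 0.0045111002 = 0.6947094308
Round to 4 dp: 0.6947

0.6947


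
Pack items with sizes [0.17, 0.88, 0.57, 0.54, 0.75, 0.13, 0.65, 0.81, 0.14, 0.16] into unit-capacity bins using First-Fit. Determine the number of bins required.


Place items sequentially using First-Fit:
  Item 0.17 -> new Bin 1
  Item 0.88 -> new Bin 2
  Item 0.57 -> Bin 1 (now 0.74)
  Item 0.54 -> new Bin 3
  Item 0.75 -> new Bin 4
  Item 0.13 -> Bin 1 (now 0.87)
  Item 0.65 -> new Bin 5
  Item 0.81 -> new Bin 6
  Item 0.14 -> Bin 3 (now 0.68)
  Item 0.16 -> Bin 3 (now 0.84)
Total bins used = 6

6


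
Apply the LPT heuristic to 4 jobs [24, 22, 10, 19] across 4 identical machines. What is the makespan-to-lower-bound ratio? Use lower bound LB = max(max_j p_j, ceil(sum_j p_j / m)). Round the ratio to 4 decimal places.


LPT order: [24, 22, 19, 10]
Machine loads after assignment: [24, 22, 19, 10]
LPT makespan = 24
Lower bound = max(max_job, ceil(total/4)) = max(24, 19) = 24
Ratio = 24 / 24 = 1.0

1.0


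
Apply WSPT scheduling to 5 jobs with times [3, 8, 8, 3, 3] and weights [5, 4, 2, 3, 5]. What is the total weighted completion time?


Compute p/w ratios and sort ascending (WSPT): [(3, 5), (3, 5), (3, 3), (8, 4), (8, 2)]
Compute weighted completion times:
  Job (p=3,w=5): C=3, w*C=5*3=15
  Job (p=3,w=5): C=6, w*C=5*6=30
  Job (p=3,w=3): C=9, w*C=3*9=27
  Job (p=8,w=4): C=17, w*C=4*17=68
  Job (p=8,w=2): C=25, w*C=2*25=50
Total weighted completion time = 190

190


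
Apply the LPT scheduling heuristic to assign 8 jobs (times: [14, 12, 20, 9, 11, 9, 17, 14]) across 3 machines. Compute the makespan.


Sort jobs in decreasing order (LPT): [20, 17, 14, 14, 12, 11, 9, 9]
Assign each job to the least loaded machine:
  Machine 1: jobs [20, 11], load = 31
  Machine 2: jobs [17, 12, 9], load = 38
  Machine 3: jobs [14, 14, 9], load = 37
Makespan = max load = 38

38


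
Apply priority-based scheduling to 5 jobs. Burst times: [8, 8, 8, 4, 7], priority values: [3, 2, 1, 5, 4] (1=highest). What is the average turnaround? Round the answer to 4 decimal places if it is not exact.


Sort by priority (ascending = highest first):
Order: [(1, 8), (2, 8), (3, 8), (4, 7), (5, 4)]
Completion times:
  Priority 1, burst=8, C=8
  Priority 2, burst=8, C=16
  Priority 3, burst=8, C=24
  Priority 4, burst=7, C=31
  Priority 5, burst=4, C=35
Average turnaround = 114/5 = 22.8

22.8


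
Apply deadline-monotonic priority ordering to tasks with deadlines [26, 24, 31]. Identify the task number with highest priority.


Sort tasks by relative deadline (ascending):
  Task 2: deadline = 24
  Task 1: deadline = 26
  Task 3: deadline = 31
Priority order (highest first): [2, 1, 3]
Highest priority task = 2

2


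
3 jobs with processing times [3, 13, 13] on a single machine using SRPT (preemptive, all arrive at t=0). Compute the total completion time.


Since all jobs arrive at t=0, SRPT equals SPT ordering.
SPT order: [3, 13, 13]
Completion times:
  Job 1: p=3, C=3
  Job 2: p=13, C=16
  Job 3: p=13, C=29
Total completion time = 3 + 16 + 29 = 48

48


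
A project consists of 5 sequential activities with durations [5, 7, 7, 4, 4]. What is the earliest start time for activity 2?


Activity 2 starts after activities 1 through 1 complete.
Predecessor durations: [5]
ES = 5 = 5

5


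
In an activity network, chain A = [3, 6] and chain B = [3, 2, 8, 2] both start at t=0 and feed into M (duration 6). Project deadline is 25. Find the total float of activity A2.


Forward pass: ES(A2) = sum of predecessors on chain A = 3
EF = ES + duration = 3 + 6 = 9
Backward pass: LF(M) = deadline = 25; LS(M) = 25 - 6 = 19
LF(A2) = LS(M) - sum(successors on chain A) = 19 - 0 = 19
LS = LF - duration = 19 - 6 = 13
Total float = LS - ES = 13 - 3 = 10

10


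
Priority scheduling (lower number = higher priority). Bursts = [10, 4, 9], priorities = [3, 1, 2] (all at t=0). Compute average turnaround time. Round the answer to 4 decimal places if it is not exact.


Sort by priority (ascending = highest first):
Order: [(1, 4), (2, 9), (3, 10)]
Completion times:
  Priority 1, burst=4, C=4
  Priority 2, burst=9, C=13
  Priority 3, burst=10, C=23
Average turnaround = 40/3 = 13.3333

13.3333


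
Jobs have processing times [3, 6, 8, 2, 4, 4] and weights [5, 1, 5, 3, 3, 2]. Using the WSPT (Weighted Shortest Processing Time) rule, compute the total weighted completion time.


Compute p/w ratios and sort ascending (WSPT): [(3, 5), (2, 3), (4, 3), (8, 5), (4, 2), (6, 1)]
Compute weighted completion times:
  Job (p=3,w=5): C=3, w*C=5*3=15
  Job (p=2,w=3): C=5, w*C=3*5=15
  Job (p=4,w=3): C=9, w*C=3*9=27
  Job (p=8,w=5): C=17, w*C=5*17=85
  Job (p=4,w=2): C=21, w*C=2*21=42
  Job (p=6,w=1): C=27, w*C=1*27=27
Total weighted completion time = 211

211


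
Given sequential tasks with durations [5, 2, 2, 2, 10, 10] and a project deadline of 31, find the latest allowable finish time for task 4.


LF(activity 4) = deadline - sum of successor durations
Successors: activities 5 through 6 with durations [10, 10]
Sum of successor durations = 20
LF = 31 - 20 = 11

11


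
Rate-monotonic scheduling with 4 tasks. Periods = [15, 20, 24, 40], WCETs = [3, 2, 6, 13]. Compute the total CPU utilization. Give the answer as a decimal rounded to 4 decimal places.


Compute individual utilizations (exact fractions):
  Task 1: C/T = 3/15 = 1/5 (approx. 0.2)
  Task 2: C/T = 2/20 = 1/10 (approx. 0.1)
  Task 3: C/T = 6/24 = 1/4 (approx. 0.25)
  Task 4: C/T = 13/40 (approx. 0.325)
Total utilization U = 1/5 + 1/10 + 1/4 + 13/40 = 7/8
Rounded to 4 decimal places: U = 0.8750
RM (Liu & Layland) bound for 4 tasks = 0.756828; compare with U = 7/8 (approx. 0.875000)
bound < U <= 1, so the RM sufficient condition is not met (inconclusive; an exact test such as response-time analysis is needed).

0.8750


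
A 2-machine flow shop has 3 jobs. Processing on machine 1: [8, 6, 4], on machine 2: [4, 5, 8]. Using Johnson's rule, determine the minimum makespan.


Apply Johnson's rule:
  Group 1 (a <= b): [(3, 4, 8)]
  Group 2 (a > b): [(2, 6, 5), (1, 8, 4)]
Optimal job order: [3, 2, 1]
Schedule:
  Job 3: M1 done at 4, M2 done at 12
  Job 2: M1 done at 10, M2 done at 17
  Job 1: M1 done at 18, M2 done at 22
Makespan = 22

22


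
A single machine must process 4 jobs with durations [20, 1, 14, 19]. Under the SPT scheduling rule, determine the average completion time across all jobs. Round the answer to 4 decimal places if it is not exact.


Sort jobs by processing time (SPT order): [1, 14, 19, 20]
Compute completion times sequentially:
  Job 1: processing = 1, completes at 1
  Job 2: processing = 14, completes at 15
  Job 3: processing = 19, completes at 34
  Job 4: processing = 20, completes at 54
Sum of completion times = 104
Average completion time = 104/4 = 26.0

26.0


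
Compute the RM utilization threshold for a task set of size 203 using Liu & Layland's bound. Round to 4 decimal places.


Compute 2^(1/203) = 1.0034203542
Subtract 1: 1.0034203542 - 1 = 0.0034203542
Multiply by n: 203 * 0.0034203542 = 0.6943319026
Round to 4 dp: 0.6943

0.6943


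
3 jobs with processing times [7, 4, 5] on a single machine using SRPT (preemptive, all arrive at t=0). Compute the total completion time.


Since all jobs arrive at t=0, SRPT equals SPT ordering.
SPT order: [4, 5, 7]
Completion times:
  Job 1: p=4, C=4
  Job 2: p=5, C=9
  Job 3: p=7, C=16
Total completion time = 4 + 9 + 16 = 29

29


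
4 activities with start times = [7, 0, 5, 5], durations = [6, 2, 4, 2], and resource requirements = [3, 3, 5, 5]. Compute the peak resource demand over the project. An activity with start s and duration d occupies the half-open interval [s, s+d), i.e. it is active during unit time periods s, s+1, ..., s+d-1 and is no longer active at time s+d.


Each activity i is active on [start_i, start_i + duration_i).
Compute total resource usage per time slot:
  t=0: active resources = [3], total = 3
  t=1: active resources = [3], total = 3
  t=2: active resources = [], total = 0
  t=3: active resources = [], total = 0
  t=4: active resources = [], total = 0
  t=5: active resources = [5, 5], total = 10
  t=6: active resources = [5, 5], total = 10
  t=7: active resources = [3, 5], total = 8
  t=8: active resources = [3, 5], total = 8
  t=9: active resources = [3], total = 3
  t=10: active resources = [3], total = 3
  t=11: active resources = [3], total = 3
  t=12: active resources = [3], total = 3
Peak resource demand = 10

10


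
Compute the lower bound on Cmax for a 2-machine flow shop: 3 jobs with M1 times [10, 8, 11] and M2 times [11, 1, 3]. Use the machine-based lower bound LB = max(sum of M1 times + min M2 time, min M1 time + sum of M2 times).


LB1 = sum(M1 times) + min(M2 times) = 29 + 1 = 30
LB2 = min(M1 times) + sum(M2 times) = 8 + 15 = 23
Lower bound = max(LB1, LB2) = max(30, 23) = 30

30
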